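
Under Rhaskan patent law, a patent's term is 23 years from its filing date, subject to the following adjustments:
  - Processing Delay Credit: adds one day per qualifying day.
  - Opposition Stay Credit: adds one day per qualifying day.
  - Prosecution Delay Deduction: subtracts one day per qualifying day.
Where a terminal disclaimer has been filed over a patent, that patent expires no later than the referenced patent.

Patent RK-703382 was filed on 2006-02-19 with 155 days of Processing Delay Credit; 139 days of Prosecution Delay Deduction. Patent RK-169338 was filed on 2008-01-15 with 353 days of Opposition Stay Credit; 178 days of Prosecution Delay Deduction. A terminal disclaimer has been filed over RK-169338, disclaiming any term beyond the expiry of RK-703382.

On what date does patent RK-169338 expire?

Natural term of RK-169338:
  Base: filing + 23 years → 15 January 2031.
  Opposition Stay Credit: +353 days → 3 January 2032.
  Prosecution Delay Deduction: −178 days → 9 July 2031.
Expiry of referenced patent RK-703382:
  Base: filing + 23 years → 19 February 2029.
  Processing Delay Credit: +155 days → 24 July 2029.
  Prosecution Delay Deduction: −139 days → 7 March 2029.
Terminal disclaimer: RK-169338 expires on the earlier of 9 July 2031 and 7 March 2029.

2029-03-07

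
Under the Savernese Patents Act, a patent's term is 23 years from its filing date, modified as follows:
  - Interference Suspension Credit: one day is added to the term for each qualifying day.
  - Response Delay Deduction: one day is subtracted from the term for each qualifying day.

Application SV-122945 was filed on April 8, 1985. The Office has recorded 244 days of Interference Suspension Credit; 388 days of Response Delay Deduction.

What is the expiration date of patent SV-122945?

Base term: filing date + 23 years → 8 April 2008.
Interference Suspension Credit: +244 days → 8 December 2008.
Response Delay Deduction: −388 days → 16 November 2007.

November 16, 2007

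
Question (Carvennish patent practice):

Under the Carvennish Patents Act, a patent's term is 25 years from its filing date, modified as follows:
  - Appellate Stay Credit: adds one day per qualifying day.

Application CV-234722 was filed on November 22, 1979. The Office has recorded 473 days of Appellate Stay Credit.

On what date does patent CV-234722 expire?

2006-03-10

Base term: filing date + 25 years → 22 November 2004.
Appellate Stay Credit: +473 days → 10 March 2006.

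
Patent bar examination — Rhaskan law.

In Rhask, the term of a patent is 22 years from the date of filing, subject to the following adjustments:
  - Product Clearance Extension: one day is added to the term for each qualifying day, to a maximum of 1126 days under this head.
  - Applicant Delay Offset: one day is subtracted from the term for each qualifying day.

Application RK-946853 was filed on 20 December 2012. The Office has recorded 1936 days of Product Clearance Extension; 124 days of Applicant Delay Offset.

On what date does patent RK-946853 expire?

September 17, 2037

Base term: filing date + 22 years → 20 December 2034.
Product Clearance Extension: 1936 days claimed exceeds the 1126-day cap, so +1126 days → 19 January 2038.
Applicant Delay Offset: −124 days → 17 September 2037.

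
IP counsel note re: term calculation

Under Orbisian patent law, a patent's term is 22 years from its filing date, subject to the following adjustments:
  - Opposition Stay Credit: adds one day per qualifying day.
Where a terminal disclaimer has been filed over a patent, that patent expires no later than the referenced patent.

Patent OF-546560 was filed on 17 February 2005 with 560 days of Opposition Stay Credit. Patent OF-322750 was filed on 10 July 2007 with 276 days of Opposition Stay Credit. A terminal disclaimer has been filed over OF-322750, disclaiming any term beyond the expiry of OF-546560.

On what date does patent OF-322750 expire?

August 30, 2028

Natural term of OF-322750:
  Base: filing + 22 years → 10 July 2029.
  Opposition Stay Credit: +276 days → 12 April 2030.
Expiry of referenced patent OF-546560:
  Base: filing + 22 years → 17 February 2027.
  Opposition Stay Credit: +560 days → 30 August 2028.
Terminal disclaimer: OF-322750 expires on the earlier of 12 April 2030 and 30 August 2028.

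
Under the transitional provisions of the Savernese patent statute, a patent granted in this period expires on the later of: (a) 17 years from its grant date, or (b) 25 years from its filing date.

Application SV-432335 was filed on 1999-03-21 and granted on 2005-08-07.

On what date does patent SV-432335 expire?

(a) grant + 17 years → 7 August 2022.
(b) filing + 25 years → 21 March 2024.
Later of the two: 21 March 2024.

March 21, 2024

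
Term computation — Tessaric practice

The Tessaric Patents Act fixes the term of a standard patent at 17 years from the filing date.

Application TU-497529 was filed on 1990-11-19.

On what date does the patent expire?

Filing date + 17 years → 19 November 2007.

2007-11-19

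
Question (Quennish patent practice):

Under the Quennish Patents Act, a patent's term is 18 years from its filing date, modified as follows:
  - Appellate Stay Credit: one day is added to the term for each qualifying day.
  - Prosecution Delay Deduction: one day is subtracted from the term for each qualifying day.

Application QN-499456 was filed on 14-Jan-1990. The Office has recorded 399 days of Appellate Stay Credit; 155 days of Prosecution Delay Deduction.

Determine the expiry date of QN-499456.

September 14, 2008

Base term: filing date + 18 years → 14 January 2008.
Appellate Stay Credit: +399 days → 16 February 2009.
Prosecution Delay Deduction: −155 days → 14 September 2008.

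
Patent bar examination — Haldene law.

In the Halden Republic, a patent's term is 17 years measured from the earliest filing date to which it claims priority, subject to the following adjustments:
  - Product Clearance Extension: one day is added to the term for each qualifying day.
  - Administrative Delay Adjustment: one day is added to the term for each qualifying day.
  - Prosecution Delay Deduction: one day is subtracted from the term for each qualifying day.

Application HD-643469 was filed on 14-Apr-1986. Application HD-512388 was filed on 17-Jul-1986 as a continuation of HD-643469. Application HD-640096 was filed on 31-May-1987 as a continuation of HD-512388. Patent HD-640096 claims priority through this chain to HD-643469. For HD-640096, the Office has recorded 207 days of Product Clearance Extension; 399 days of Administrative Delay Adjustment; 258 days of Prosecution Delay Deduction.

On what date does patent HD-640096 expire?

Earliest priority filing: 14 April 1986.
Base term: 14 April 1986 + 17 years → 14 April 2003.
Product Clearance Extension: +207 days → 7 November 2003.
Administrative Delay Adjustment: +399 days → 10 December 2004.
Prosecution Delay Deduction: −258 days → 27 March 2004.

2004-03-27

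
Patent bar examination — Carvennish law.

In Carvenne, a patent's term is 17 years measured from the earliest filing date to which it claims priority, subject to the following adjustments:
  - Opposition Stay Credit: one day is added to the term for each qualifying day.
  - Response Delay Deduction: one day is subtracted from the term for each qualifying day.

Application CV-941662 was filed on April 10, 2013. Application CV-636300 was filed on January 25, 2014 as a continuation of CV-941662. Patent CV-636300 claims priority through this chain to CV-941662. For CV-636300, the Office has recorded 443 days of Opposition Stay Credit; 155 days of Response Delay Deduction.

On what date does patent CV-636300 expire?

2031-01-23

Earliest priority filing: 10 April 2013.
Base term: 10 April 2013 + 17 years → 10 April 2030.
Opposition Stay Credit: +443 days → 27 June 2031.
Response Delay Deduction: −155 days → 23 January 2031.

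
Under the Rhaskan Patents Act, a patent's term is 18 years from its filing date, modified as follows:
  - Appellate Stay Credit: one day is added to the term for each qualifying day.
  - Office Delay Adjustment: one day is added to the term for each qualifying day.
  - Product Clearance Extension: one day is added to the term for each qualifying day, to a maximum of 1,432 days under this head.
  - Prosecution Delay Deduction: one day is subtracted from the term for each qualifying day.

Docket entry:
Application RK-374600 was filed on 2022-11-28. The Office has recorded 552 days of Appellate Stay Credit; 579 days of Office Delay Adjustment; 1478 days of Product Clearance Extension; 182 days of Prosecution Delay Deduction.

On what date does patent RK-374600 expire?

Base term: filing date + 18 years → 28 November 2040.
Appellate Stay Credit: +552 days → 3 June 2042.
Office Delay Adjustment: +579 days → 3 January 2044.
Product Clearance Extension: 1478 days claimed exceeds the 1432-day cap, so +1432 days → 5 December 2047.
Prosecution Delay Deduction: −182 days → 6 June 2047.

June 6, 2047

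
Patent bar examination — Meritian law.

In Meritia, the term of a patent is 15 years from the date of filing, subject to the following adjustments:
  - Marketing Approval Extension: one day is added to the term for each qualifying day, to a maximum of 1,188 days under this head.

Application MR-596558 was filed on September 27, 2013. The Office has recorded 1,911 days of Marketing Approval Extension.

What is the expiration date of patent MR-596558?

Base term: filing date + 15 years → 27 September 2028.
Marketing Approval Extension: 1911 days claimed exceeds the 1188-day cap, so +1188 days → 29 December 2031.

2031-12-29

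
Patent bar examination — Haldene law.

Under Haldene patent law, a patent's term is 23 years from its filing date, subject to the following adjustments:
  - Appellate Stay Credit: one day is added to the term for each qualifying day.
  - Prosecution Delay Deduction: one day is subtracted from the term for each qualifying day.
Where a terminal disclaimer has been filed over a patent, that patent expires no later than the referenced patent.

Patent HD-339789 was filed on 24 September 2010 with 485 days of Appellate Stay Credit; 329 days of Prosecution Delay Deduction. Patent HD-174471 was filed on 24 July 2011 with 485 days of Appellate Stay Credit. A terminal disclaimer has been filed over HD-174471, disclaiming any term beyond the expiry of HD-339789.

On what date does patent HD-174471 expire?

February 27, 2034

Natural term of HD-174471:
  Base: filing + 23 years → 24 July 2034.
  Appellate Stay Credit: +485 days → 21 November 2035.
Expiry of referenced patent HD-339789:
  Base: filing + 23 years → 24 September 2033.
  Appellate Stay Credit: +485 days → 22 January 2035.
  Prosecution Delay Deduction: −329 days → 27 February 2034.
Terminal disclaimer: HD-174471 expires on the earlier of 21 November 2035 and 27 February 2034.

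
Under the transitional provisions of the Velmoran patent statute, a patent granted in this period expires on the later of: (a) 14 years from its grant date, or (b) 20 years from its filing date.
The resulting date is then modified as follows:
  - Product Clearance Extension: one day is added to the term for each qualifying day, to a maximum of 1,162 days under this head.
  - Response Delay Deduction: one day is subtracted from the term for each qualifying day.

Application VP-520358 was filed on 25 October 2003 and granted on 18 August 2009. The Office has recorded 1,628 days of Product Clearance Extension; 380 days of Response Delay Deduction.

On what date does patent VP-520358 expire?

(a) grant + 14 years → 18 August 2023.
(b) filing + 20 years → 25 October 2023.
Later of the two: 25 October 2023.
Product Clearance Extension: 1628 days claimed exceeds the 1162-day cap, so +1162 days → 30 December 2026.
Response Delay Deduction: −380 days → 15 December 2025.

December 15, 2025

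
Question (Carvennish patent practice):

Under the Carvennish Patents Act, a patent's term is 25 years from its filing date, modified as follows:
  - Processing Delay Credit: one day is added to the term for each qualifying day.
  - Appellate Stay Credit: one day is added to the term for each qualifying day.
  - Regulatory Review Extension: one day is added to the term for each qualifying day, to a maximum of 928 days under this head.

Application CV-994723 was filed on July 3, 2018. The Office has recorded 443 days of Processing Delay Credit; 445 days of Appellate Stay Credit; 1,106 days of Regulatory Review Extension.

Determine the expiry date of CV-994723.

2048-06-22

Base term: filing date + 25 years → 3 July 2043.
Processing Delay Credit: +443 days → 18 September 2044.
Appellate Stay Credit: +445 days → 7 December 2045.
Regulatory Review Extension: 1106 days claimed exceeds the 928-day cap, so +928 days → 22 June 2048.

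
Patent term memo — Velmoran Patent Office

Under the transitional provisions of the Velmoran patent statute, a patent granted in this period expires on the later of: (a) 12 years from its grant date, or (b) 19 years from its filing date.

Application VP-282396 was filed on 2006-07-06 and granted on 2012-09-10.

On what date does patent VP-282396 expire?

2025-07-06

(a) grant + 12 years → 10 September 2024.
(b) filing + 19 years → 6 July 2025.
Later of the two: 6 July 2025.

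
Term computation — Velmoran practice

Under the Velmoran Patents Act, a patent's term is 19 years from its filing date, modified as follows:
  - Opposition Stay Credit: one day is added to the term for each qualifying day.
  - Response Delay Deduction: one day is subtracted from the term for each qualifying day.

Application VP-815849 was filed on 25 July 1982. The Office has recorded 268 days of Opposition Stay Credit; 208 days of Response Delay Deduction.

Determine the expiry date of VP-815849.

2001-09-23

Base term: filing date + 19 years → 25 July 2001.
Opposition Stay Credit: +268 days → 19 April 2002.
Response Delay Deduction: −208 days → 23 September 2001.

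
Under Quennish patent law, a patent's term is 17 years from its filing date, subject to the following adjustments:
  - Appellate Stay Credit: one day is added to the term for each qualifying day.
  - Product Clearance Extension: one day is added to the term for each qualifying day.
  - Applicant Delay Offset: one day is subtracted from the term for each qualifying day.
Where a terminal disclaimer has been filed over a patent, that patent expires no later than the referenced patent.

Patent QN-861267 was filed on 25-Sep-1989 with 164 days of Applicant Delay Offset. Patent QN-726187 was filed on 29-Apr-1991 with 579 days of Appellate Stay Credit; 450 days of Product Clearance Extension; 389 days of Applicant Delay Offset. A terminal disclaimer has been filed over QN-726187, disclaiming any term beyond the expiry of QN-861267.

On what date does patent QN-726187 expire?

Natural term of QN-726187:
  Base: filing + 17 years → 29 April 2008.
  Appellate Stay Credit: +579 days → 29 November 2009.
  Product Clearance Extension: +450 days → 22 February 2011.
  Applicant Delay Offset: −389 days → 29 January 2010.
Expiry of referenced patent QN-861267:
  Base: filing + 17 years → 25 September 2006.
  Applicant Delay Offset: −164 days → 14 April 2006.
Terminal disclaimer: QN-726187 expires on the earlier of 29 January 2010 and 14 April 2006.

April 14, 2006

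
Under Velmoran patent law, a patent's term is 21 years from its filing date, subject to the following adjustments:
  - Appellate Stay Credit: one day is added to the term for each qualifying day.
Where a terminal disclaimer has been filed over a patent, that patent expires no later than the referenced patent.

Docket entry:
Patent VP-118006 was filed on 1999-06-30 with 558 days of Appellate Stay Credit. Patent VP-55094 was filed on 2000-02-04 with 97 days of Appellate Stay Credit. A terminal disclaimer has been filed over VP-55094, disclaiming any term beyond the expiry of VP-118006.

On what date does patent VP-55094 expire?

Natural term of VP-55094:
  Base: filing + 21 years → 4 February 2021.
  Appellate Stay Credit: +97 days → 12 May 2021.
Expiry of referenced patent VP-118006:
  Base: filing + 21 years → 30 June 2020.
  Appellate Stay Credit: +558 days → 9 January 2022.
Terminal disclaimer: VP-55094 expires on the earlier of 12 May 2021 and 9 January 2022.

2021-05-12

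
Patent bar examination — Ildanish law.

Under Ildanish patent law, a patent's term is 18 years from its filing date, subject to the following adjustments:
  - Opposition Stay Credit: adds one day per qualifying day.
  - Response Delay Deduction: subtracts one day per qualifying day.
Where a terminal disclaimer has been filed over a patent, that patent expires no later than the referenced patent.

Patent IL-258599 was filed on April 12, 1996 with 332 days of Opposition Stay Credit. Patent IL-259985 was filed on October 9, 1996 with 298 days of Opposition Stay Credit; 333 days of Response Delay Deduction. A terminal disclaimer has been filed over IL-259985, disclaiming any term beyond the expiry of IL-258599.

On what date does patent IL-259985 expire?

Natural term of IL-259985:
  Base: filing + 18 years → 9 October 2014.
  Opposition Stay Credit: +298 days → 3 August 2015.
  Response Delay Deduction: −333 days → 4 September 2014.
Expiry of referenced patent IL-258599:
  Base: filing + 18 years → 12 April 2014.
  Opposition Stay Credit: +332 days → 10 March 2015.
Terminal disclaimer: IL-259985 expires on the earlier of 4 September 2014 and 10 March 2015.

September 4, 2014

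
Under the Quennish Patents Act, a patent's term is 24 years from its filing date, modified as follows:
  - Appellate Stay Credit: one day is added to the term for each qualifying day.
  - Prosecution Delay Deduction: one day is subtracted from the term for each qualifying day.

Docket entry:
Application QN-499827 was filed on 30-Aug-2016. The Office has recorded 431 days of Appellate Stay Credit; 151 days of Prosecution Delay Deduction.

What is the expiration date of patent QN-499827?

2041-06-06

Base term: filing date + 24 years → 30 August 2040.
Appellate Stay Credit: +431 days → 4 November 2041.
Prosecution Delay Deduction: −151 days → 6 June 2041.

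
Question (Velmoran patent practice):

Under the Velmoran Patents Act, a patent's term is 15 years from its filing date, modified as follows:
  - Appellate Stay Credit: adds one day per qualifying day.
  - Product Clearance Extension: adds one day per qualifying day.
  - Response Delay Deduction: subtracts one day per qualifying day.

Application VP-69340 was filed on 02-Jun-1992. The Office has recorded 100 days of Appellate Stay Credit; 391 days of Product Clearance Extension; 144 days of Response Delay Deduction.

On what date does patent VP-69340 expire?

Base term: filing date + 15 years → 2 June 2007.
Appellate Stay Credit: +100 days → 10 September 2007.
Product Clearance Extension: +391 days → 5 October 2008.
Response Delay Deduction: −144 days → 14 May 2008.

May 14, 2008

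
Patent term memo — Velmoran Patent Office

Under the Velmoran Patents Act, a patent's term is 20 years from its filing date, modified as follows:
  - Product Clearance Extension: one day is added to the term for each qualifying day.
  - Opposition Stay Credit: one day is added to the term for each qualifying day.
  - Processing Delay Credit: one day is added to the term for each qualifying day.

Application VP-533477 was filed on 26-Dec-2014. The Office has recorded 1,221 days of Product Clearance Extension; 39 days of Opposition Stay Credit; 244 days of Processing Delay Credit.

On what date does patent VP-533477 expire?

February 7, 2039

Base term: filing date + 20 years → 26 December 2034.
Product Clearance Extension: +1221 days → 30 April 2038.
Opposition Stay Credit: +39 days → 8 June 2038.
Processing Delay Credit: +244 days → 7 February 2039.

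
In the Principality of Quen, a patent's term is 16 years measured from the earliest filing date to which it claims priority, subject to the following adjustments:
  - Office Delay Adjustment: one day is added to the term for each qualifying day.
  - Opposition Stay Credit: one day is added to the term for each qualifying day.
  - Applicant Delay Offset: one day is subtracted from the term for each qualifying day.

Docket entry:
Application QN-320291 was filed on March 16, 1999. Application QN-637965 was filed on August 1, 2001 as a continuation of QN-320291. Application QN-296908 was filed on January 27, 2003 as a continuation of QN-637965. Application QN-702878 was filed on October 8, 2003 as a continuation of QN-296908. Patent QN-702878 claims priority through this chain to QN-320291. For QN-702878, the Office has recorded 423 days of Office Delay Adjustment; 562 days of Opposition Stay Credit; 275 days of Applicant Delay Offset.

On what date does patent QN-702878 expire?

2017-02-23

Earliest priority filing: 16 March 1999.
Base term: 16 March 1999 + 16 years → 16 March 2015.
Office Delay Adjustment: +423 days → 12 May 2016.
Opposition Stay Credit: +562 days → 25 November 2017.
Applicant Delay Offset: −275 days → 23 February 2017.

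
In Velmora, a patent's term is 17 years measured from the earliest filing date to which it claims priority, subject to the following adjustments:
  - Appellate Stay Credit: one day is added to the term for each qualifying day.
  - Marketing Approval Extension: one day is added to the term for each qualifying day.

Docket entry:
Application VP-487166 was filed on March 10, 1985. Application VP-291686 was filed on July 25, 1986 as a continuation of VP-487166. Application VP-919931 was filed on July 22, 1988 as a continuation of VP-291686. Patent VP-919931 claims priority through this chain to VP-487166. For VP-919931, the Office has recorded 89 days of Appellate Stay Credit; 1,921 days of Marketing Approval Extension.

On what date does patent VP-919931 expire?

2007-09-10

Earliest priority filing: 10 March 1985.
Base term: 10 March 1985 + 17 years → 10 March 2002.
Appellate Stay Credit: +89 days → 7 June 2002.
Marketing Approval Extension: +1921 days → 10 September 2007.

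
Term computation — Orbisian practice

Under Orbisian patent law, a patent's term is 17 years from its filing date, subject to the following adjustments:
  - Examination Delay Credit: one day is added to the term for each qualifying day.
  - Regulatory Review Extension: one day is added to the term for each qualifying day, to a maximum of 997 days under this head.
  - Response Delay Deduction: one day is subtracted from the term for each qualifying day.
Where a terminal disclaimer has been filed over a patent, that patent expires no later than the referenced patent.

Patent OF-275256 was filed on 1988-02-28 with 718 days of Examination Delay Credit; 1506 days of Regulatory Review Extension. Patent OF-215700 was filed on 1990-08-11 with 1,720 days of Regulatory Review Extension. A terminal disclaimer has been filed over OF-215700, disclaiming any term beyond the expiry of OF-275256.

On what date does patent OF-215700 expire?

Natural term of OF-215700:
  Base: filing + 17 years → 11 August 2007.
  Regulatory Review Extension: 1720 days claimed exceeds the 997-day cap, so +997 days → 4 May 2010.
Expiry of referenced patent OF-275256:
  Base: filing + 17 years → 28 February 2005.
  Examination Delay Credit: +718 days → 16 February 2007.
  Regulatory Review Extension: 1506 days claimed exceeds the 997-day cap, so +997 days → 9 November 2009.
Terminal disclaimer: OF-215700 expires on the earlier of 4 May 2010 and 9 November 2009.

2009-11-09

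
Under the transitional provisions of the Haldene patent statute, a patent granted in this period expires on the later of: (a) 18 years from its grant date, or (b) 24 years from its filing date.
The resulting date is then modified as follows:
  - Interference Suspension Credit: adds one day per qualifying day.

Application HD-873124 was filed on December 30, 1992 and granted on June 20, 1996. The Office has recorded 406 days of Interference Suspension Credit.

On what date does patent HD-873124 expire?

(a) grant + 18 years → 20 June 2014.
(b) filing + 24 years → 30 December 2016.
Later of the two: 30 December 2016.
Interference Suspension Credit: +406 days → 9 February 2018.

2018-02-09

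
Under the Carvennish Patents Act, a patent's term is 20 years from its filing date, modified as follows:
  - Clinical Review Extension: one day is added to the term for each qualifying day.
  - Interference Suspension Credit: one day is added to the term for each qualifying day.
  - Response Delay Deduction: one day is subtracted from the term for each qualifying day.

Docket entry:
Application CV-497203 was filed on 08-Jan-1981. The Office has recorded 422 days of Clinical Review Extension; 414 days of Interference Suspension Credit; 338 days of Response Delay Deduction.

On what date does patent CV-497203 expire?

2002-05-21

Base term: filing date + 20 years → 8 January 2001.
Clinical Review Extension: +422 days → 6 March 2002.
Interference Suspension Credit: +414 days → 24 April 2003.
Response Delay Deduction: −338 days → 21 May 2002.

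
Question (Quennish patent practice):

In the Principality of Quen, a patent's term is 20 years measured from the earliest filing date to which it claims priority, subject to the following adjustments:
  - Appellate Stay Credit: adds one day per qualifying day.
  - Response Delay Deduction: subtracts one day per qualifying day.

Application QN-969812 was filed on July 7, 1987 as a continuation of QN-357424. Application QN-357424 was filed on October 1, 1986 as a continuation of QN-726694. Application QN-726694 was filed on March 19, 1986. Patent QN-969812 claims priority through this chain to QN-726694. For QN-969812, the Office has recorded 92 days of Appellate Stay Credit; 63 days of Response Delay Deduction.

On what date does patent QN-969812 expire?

April 17, 2006

Earliest priority filing: 19 March 1986.
Base term: 19 March 1986 + 20 years → 19 March 2006.
Appellate Stay Credit: +92 days → 19 June 2006.
Response Delay Deduction: −63 days → 17 April 2006.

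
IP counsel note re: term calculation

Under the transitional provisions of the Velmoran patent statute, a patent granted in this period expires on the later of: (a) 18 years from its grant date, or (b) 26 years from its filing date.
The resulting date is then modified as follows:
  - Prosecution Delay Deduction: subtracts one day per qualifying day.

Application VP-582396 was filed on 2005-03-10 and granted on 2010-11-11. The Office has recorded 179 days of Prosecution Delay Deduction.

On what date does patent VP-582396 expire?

(a) grant + 18 years → 11 November 2028.
(b) filing + 26 years → 10 March 2031.
Later of the two: 10 March 2031.
Prosecution Delay Deduction: −179 days → 12 September 2030.

September 12, 2030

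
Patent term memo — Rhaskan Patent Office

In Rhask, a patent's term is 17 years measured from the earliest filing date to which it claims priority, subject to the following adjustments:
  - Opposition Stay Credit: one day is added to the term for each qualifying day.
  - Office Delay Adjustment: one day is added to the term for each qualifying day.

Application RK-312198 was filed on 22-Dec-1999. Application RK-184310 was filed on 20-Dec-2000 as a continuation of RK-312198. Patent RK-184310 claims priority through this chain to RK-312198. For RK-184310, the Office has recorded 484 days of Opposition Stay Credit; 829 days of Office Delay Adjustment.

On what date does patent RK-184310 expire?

July 27, 2020

Earliest priority filing: 22 December 1999.
Base term: 22 December 1999 + 17 years → 22 December 2016.
Opposition Stay Credit: +484 days → 20 April 2018.
Office Delay Adjustment: +829 days → 27 July 2020.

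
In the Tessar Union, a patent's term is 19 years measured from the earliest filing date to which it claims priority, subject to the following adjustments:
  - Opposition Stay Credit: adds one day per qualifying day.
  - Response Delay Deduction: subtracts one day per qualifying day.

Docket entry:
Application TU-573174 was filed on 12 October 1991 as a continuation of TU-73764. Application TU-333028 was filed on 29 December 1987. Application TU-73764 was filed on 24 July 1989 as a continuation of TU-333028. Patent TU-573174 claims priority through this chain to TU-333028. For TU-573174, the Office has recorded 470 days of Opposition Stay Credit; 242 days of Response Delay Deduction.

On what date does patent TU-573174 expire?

2007-08-14

Earliest priority filing: 29 December 1987.
Base term: 29 December 1987 + 19 years → 29 December 2006.
Opposition Stay Credit: +470 days → 12 April 2008.
Response Delay Deduction: −242 days → 14 August 2007.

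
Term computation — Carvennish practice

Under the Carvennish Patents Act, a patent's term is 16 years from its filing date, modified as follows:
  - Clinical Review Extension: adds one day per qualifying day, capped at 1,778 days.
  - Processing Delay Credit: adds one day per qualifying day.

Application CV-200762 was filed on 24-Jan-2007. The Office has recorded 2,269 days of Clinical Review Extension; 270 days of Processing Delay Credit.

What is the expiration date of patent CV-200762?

September 2, 2028

Base term: filing date + 16 years → 24 January 2023.
Clinical Review Extension: 2269 days claimed exceeds the 1778-day cap, so +1778 days → 7 December 2027.
Processing Delay Credit: +270 days → 2 September 2028.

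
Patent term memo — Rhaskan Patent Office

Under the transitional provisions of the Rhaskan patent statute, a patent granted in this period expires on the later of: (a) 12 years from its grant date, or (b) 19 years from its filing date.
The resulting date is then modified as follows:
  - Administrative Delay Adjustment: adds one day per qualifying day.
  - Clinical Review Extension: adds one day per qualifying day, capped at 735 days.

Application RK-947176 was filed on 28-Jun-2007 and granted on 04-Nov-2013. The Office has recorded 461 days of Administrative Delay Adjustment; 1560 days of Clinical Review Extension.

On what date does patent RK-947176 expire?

(a) grant + 12 years → 4 November 2025.
(b) filing + 19 years → 28 June 2026.
Later of the two: 28 June 2026.
Administrative Delay Adjustment: +461 days → 2 October 2027.
Clinical Review Extension: 1560 days claimed exceeds the 735-day cap, so +735 days → 6 October 2029.

October 6, 2029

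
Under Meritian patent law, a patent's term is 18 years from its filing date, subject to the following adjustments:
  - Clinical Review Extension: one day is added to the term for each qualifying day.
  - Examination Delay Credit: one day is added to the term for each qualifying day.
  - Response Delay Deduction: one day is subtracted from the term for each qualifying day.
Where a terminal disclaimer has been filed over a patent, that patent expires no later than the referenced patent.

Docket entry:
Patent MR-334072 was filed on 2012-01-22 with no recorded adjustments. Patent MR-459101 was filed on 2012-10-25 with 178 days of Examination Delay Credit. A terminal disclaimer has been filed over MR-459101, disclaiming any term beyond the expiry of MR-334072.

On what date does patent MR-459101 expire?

2030-01-22

Natural term of MR-459101:
  Base: filing + 18 years → 25 October 2030.
  Examination Delay Credit: +178 days → 21 April 2031.
Expiry of referenced patent MR-334072:
  Base: filing + 18 years → 22 January 2030.
Terminal disclaimer: MR-459101 expires on the earlier of 21 April 2031 and 22 January 2030.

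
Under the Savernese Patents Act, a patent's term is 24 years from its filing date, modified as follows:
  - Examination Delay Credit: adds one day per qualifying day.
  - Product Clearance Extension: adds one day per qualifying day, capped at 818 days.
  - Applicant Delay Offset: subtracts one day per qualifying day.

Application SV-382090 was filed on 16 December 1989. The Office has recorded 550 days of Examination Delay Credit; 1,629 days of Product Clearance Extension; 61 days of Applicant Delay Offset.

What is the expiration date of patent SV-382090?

Base term: filing date + 24 years → 16 December 2013.
Examination Delay Credit: +550 days → 19 June 2015.
Product Clearance Extension: 1629 days claimed exceeds the 818-day cap, so +818 days → 14 September 2017.
Applicant Delay Offset: −61 days → 15 July 2017.

July 15, 2017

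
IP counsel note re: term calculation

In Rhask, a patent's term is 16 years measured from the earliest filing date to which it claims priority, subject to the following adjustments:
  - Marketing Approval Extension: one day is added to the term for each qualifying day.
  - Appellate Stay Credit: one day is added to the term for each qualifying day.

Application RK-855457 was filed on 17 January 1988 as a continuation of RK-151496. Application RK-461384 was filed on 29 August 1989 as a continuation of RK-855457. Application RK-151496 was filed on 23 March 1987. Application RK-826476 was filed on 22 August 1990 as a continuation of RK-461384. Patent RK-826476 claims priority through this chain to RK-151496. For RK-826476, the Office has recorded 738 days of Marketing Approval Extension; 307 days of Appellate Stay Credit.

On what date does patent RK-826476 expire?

Earliest priority filing: 23 March 1987.
Base term: 23 March 1987 + 16 years → 23 March 2003.
Marketing Approval Extension: +738 days → 30 March 2005.
Appellate Stay Credit: +307 days → 31 January 2006.

January 31, 2006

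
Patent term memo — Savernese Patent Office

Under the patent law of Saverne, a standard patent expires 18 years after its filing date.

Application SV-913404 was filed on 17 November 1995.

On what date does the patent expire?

2013-11-17

Filing date + 18 years → 17 November 2013.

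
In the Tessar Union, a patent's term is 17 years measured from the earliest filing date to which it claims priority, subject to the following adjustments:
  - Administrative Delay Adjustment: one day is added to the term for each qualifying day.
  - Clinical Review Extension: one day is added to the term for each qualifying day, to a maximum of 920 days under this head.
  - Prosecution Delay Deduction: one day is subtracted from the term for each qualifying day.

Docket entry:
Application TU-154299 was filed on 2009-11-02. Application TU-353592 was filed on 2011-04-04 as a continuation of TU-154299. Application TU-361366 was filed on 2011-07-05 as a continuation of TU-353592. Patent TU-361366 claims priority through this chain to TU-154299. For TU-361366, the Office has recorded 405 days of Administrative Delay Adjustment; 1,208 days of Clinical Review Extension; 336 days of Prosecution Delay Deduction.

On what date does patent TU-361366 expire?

Earliest priority filing: 2 November 2009.
Base term: 2 November 2009 + 17 years → 2 November 2026.
Administrative Delay Adjustment: +405 days → 12 December 2027.
Clinical Review Extension: 1208 days claimed exceeds the 920-day cap, so +920 days → 19 June 2030.
Prosecution Delay Deduction: −336 days → 18 July 2029.

July 18, 2029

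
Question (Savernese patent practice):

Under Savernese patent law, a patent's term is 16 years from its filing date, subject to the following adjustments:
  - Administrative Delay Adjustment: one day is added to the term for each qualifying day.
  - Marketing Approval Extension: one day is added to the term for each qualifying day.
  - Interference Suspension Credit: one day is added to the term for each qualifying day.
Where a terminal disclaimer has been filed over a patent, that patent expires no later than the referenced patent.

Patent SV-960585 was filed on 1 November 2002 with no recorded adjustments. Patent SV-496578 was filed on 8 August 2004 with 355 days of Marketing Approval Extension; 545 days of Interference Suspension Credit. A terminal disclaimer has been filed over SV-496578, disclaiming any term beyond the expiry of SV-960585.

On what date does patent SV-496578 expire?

Natural term of SV-496578:
  Base: filing + 16 years → 8 August 2020.
  Marketing Approval Extension: +355 days → 29 July 2021.
  Interference Suspension Credit: +545 days → 25 January 2023.
Expiry of referenced patent SV-960585:
  Base: filing + 16 years → 1 November 2018.
Terminal disclaimer: SV-496578 expires on the earlier of 25 January 2023 and 1 November 2018.

November 1, 2018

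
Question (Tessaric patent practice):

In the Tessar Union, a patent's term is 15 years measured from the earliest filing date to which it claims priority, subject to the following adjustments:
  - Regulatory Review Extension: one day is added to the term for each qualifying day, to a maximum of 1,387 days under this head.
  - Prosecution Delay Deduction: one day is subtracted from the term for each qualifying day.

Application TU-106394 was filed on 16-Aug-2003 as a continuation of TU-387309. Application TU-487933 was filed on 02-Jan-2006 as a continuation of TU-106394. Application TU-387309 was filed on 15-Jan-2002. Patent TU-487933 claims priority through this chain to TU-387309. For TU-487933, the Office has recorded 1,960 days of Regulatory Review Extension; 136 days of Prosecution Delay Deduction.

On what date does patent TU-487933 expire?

2020-06-19

Earliest priority filing: 15 January 2002.
Base term: 15 January 2002 + 15 years → 15 January 2017.
Regulatory Review Extension: 1960 days claimed exceeds the 1387-day cap, so +1387 days → 2 November 2020.
Prosecution Delay Deduction: −136 days → 19 June 2020.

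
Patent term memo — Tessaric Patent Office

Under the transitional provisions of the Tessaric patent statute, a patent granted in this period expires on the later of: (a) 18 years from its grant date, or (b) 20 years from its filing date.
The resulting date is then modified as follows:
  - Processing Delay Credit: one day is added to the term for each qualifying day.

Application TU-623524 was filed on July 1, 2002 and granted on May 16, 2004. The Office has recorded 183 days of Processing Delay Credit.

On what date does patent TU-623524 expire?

(a) grant + 18 years → 16 May 2022.
(b) filing + 20 years → 1 July 2022.
Later of the two: 1 July 2022.
Processing Delay Credit: +183 days → 31 December 2022.

December 31, 2022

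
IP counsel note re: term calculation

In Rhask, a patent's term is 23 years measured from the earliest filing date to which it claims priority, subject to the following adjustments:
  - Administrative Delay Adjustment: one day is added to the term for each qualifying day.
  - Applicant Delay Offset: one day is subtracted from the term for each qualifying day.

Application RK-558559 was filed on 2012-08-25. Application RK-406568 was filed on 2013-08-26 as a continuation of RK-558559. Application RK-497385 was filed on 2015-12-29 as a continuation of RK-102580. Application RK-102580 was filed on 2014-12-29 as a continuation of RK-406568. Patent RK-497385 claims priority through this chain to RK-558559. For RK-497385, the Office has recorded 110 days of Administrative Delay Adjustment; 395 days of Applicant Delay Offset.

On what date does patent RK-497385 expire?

2034-11-13

Earliest priority filing: 25 August 2012.
Base term: 25 August 2012 + 23 years → 25 August 2035.
Administrative Delay Adjustment: +110 days → 13 December 2035.
Applicant Delay Offset: −395 days → 13 November 2034.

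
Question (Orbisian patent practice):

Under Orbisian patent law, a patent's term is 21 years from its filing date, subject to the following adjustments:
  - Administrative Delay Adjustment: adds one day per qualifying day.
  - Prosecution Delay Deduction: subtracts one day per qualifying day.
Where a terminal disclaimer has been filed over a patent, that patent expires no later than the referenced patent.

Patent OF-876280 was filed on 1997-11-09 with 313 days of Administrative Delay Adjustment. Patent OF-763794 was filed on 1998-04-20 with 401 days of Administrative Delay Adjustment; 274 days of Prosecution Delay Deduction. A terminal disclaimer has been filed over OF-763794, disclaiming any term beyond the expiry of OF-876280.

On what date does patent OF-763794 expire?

August 25, 2019

Natural term of OF-763794:
  Base: filing + 21 years → 20 April 2019.
  Administrative Delay Adjustment: +401 days → 25 May 2020.
  Prosecution Delay Deduction: −274 days → 25 August 2019.
Expiry of referenced patent OF-876280:
  Base: filing + 21 years → 9 November 2018.
  Administrative Delay Adjustment: +313 days → 18 September 2019.
Terminal disclaimer: OF-763794 expires on the earlier of 25 August 2019 and 18 September 2019.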